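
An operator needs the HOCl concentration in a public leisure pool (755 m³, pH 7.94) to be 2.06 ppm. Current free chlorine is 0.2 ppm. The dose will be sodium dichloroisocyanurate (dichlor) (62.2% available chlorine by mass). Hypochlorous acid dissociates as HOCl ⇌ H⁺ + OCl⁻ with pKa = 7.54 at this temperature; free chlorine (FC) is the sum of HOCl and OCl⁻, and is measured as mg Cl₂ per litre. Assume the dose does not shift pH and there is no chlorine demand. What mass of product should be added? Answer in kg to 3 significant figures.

Volume: 755 m³ = 755,000 L.
[OCl⁻]/[HOCl] = 10^(pH − pKa) = 10^(7.94 − 7.54) = 2.512; fraction as HOCl = 1/(1 + 2.512) = 0.2847.
Free chlorine required for 2.06 ppm HOCl: 2.06 / 0.2847 = 7.234 ppm.
FC to add: 7.234 − 0.2 = 7.034 mg/L as Cl₂.
Cl₂ equivalent: 7.034 mg/L × 755,000 L = 5311 g.
Product at 62.2% available Cl: 5311 / 0.622 = 8539 g.

8.54 kg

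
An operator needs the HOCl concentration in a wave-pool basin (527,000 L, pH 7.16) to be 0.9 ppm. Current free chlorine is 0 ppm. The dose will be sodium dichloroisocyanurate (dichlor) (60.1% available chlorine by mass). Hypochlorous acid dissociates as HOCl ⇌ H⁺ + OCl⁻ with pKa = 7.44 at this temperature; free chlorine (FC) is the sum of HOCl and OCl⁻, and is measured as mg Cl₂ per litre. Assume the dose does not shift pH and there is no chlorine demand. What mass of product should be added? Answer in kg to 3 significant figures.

1.20 kg

[OCl⁻]/[HOCl] = 10^(pH − pKa) = 10^(7.16 − 7.44) = 0.5248; fraction as HOCl = 1/(1 + 0.5248) = 0.6558.
Free chlorine required for 0.9 ppm HOCl: 0.9 / 0.6558 = 1.372 ppm.
FC to add: 1.372 − 0 = 1.372 mg/L as Cl₂.
Cl₂ equivalent: 1.372 mg/L × 527,000 L = 723.2 g.
Product at 60.1% available Cl: 723.2 / 0.601 = 1203 g.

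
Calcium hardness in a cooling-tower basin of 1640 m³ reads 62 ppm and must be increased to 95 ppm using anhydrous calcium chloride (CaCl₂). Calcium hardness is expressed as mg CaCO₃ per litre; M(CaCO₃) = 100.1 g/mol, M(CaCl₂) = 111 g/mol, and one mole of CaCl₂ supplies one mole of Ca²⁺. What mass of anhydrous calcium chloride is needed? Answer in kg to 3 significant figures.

60.0 kg

Volume: 1640 m³ = 1,640,000 L.
Hardness to add: (95 − 62) = 33 mg/L as CaCO₃ × 1,640,000 L = 54,120 g as CaCO₃.
Moles of Ca²⁺ (1 mol Ca²⁺ ≡ 1 mol CaCO₃): 54,120 / 100.1 g/mol = 540.7 mol.
Mass of CaCl₂: 540.7 × 111 = 60,010 g.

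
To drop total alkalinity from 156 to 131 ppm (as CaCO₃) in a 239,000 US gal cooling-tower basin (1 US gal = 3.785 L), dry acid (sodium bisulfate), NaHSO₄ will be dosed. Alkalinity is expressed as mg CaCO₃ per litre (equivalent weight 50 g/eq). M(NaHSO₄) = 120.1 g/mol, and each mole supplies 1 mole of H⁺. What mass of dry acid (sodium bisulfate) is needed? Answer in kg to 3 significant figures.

54.3 kg

Volume: 239,000 US gal × 3.785 L/gal = 904,615 L.
Alkalinity to neutralize: (156 − 131) = 25 mg/L as CaCO₃ × 904,615 L = 22,620 g as CaCO₃.
Equivalents of H⁺ required: 22,620 ÷ 50 g/eq = 452.3 eq = 452.3 mol NaHSO₄.
Mass of NaHSO₄: 452.3 × 120.1 = 54,320 g.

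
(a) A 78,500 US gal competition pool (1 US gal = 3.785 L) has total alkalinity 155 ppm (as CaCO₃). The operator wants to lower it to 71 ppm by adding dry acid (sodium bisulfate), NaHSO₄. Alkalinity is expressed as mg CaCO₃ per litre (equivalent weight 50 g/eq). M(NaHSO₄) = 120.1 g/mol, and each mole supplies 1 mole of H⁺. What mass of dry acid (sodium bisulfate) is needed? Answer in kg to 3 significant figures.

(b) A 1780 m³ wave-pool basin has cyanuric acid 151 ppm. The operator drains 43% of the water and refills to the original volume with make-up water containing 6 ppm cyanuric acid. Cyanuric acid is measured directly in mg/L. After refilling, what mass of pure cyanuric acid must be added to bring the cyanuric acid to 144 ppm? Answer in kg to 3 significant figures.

(a) Volume: 78,500 US gal × 3.785 L/gal = 297,122 L.
(a) Alkalinity to neutralize: (155 − 71) = 84 mg/L as CaCO₃ × 297,122 L = 24,960 g as CaCO₃.
(a) Equivalents of H⁺ required: 24,960 ÷ 50 g/eq = 499.2 eq = 499.2 mol NaHSO₄.
(a) Mass of NaHSO₄: 499.2 × 120.1 = 59,950 g.

(b) Volume: 1780 m³ = 1,780,000 L.
(b) After draining 43% and refilling: 151 × 0.57 + 6 × 0.43 = 88.65 ppm.
(b) Deficit to target: 144 − 88.65 = 55.35 mg/L.
(b) Mass: 55.35 mg/L × 1,780,000 L = 98,520 g cyanuric acid.

(a) 59.9 kg; (b) 98.5 kg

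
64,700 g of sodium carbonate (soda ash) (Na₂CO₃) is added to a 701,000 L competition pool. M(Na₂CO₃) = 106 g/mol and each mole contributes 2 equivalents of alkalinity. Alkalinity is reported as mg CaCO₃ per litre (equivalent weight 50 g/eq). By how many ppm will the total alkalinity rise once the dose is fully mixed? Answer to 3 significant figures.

87.1 ppm

Moles of Na₂CO₃: 64,700 g ÷ 106 g/mol = 610.4 mol → 1221 eq of alkalinity.
As CaCO₃: 1221 eq × 50 g/eq = 61,040 g.
Rise: 61,040 g / 701,000 L × 1000 = 87.07 mg/L.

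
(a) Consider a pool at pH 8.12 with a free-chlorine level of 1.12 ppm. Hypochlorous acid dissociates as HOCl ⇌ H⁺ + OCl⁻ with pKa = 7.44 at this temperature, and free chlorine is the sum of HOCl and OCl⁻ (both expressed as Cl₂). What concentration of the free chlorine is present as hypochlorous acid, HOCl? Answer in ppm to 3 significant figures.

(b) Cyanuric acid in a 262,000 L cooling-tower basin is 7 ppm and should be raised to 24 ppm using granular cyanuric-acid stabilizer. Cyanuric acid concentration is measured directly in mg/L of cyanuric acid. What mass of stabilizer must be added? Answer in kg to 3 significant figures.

(a) 0.194 ppm; (b) 4.45 kg

(a) [OCl⁻]/[HOCl] = 10^(pH − pKa) = 10^(8.12 − 7.44) = 10^0.68 = 4.786.
(a) Fraction as HOCl = 1 / (1 + 4.786) = 0.1728.
(a) HOCl = 0.1728 × 1.12 ppm = 0.1936 ppm.

(b) CYA to add: (24 − 7) = 17 mg/L × 262,000 L = 4454 g cyanuric acid.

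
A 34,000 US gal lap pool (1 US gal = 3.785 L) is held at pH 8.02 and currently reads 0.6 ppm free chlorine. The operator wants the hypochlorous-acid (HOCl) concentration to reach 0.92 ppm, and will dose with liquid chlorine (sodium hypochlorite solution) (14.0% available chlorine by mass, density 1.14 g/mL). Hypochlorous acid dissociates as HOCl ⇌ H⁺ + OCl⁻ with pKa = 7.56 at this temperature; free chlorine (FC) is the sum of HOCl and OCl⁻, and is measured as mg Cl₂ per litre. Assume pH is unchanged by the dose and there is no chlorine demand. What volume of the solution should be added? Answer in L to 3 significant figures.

2.40 L

Volume: 34,000 US gal × 3.785 L/gal = 128,690 L.
[OCl⁻]/[HOCl] = 10^(pH − pKa) = 10^(8.02 − 7.56) = 2.884; fraction as HOCl = 1/(1 + 2.884) = 0.2575.
Free chlorine required for 0.92 ppm HOCl: 0.92 / 0.2575 = 3.573 ppm.
FC to add: 3.573 − 0.6 = 2.973 mg/L as Cl₂.
Cl₂ equivalent: 2.973 mg/L × 128,690 L = 382.6 g.
Product at 14.0% available Cl: 382.6 / 0.14 = 2733 g.
Volume: 2733 g ÷ 1.14 g/mL = 2397 mL.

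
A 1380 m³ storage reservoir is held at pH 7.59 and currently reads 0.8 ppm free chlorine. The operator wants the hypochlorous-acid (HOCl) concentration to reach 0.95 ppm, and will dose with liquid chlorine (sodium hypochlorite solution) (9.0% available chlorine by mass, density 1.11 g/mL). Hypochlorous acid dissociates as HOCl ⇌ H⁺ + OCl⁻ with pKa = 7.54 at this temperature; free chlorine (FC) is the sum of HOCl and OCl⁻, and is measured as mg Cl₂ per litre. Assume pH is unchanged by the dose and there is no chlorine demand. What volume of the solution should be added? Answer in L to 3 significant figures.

16.8 L

Volume: 1380 m³ = 1,380,000 L.
[OCl⁻]/[HOCl] = 10^(pH − pKa) = 10^(7.59 − 7.54) = 1.122; fraction as HOCl = 1/(1 + 1.122) = 0.4712.
Free chlorine required for 0.95 ppm HOCl: 0.95 / 0.4712 = 2.016 ppm.
FC to add: 2.016 − 0.8 = 1.216 mg/L as Cl₂.
Cl₂ equivalent: 1.216 mg/L × 1,380,000 L = 1678 g.
Product at 9.0% available Cl: 1678 / 0.09 = 18,640 g.
Volume: 18,640 g ÷ 1.11 g/mL = 16,800 mL.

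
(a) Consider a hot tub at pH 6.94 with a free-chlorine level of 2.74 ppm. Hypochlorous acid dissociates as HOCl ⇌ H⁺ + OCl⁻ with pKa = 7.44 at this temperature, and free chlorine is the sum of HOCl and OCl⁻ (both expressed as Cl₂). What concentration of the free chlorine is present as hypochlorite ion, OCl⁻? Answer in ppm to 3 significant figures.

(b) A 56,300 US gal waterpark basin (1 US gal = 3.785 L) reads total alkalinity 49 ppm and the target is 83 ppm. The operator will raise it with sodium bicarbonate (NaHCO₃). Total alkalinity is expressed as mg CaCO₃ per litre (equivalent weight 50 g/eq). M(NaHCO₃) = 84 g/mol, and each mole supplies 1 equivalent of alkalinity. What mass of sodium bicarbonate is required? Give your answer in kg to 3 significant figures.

(a) 0.658 ppm; (b) 12.2 kg

(a) [OCl⁻]/[HOCl] = 10^(pH − pKa) = 10^(6.94 − 7.44) = 10^-0.50 = 0.3162.
(a) Fraction as HOCl = 1 / (1 + 0.3162) = 0.7597.
(a) OCl⁻ = (1 − 0.7597) × 2.74 ppm = 0.6583 ppm.

(b) Volume: 56,300 US gal × 3.785 L/gal = 213,096 L.
(b) Alkalinity to add: (83 − 49) = 34 mg/L as CaCO₃ × 213,096 L = 7245 g as CaCO₃.
(b) Equivalents: 7245 g ÷ 50 g/eq = 144.9 eq.
(b) NaHCO₃ supplies 1 eq per mole → 144.9 mol.
(b) Mass: 144.9 mol × 84 g/mol = 12,170 g.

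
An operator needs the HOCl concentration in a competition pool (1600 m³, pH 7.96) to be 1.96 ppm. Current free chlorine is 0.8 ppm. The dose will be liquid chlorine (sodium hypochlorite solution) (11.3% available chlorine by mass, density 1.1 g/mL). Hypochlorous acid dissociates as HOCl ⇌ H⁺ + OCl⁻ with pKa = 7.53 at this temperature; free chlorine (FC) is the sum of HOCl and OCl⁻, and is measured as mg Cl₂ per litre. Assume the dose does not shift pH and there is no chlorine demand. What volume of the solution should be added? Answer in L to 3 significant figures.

Volume: 1600 m³ = 1,600,000 L.
[OCl⁻]/[HOCl] = 10^(pH − pKa) = 10^(7.96 − 7.53) = 2.692; fraction as HOCl = 1/(1 + 2.692) = 0.2709.
Free chlorine required for 1.96 ppm HOCl: 1.96 / 0.2709 = 7.235 ppm.
FC to add: 7.235 − 0.8 = 6.435 mg/L as Cl₂.
Cl₂ equivalent: 6.435 mg/L × 1,600,000 L = 10,300 g.
Product at 11.3% available Cl: 10,300 / 0.113 = 91,120 g.
Volume: 91,120 g ÷ 1.1 g/mL = 82,840 mL.

82.8 L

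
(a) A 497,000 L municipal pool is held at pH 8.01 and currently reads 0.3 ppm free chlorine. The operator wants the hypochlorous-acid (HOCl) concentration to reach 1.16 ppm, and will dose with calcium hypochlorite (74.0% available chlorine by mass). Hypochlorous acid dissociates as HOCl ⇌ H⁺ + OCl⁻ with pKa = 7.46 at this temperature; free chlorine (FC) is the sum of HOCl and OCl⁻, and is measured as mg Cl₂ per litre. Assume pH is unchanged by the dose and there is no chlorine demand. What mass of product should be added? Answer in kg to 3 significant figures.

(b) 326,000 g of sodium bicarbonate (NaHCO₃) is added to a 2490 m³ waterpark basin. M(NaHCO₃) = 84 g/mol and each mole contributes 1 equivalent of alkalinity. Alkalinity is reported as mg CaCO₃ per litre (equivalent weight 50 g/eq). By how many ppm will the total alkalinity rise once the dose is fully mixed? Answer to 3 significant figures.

(a) [OCl⁻]/[HOCl] = 10^(pH − pKa) = 10^(8.01 − 7.46) = 3.548; fraction as HOCl = 1/(1 + 3.548) = 0.2199.
(a) Free chlorine required for 1.16 ppm HOCl: 1.16 / 0.2199 = 5.276 ppm.
(a) FC to add: 5.276 − 0.3 = 4.976 mg/L as Cl₂.
(a) Cl₂ equivalent: 4.976 mg/L × 497,000 L = 2473 g.
(a) Product at 74.0% available Cl: 2473 / 0.74 = 3342 g.

(b) Volume: 2490 m³ = 2,490,000 L.
(b) Moles of NaHCO₃: 326,000 g ÷ 84 g/mol = 3881 mol → 3881 eq of alkalinity.
(b) As CaCO₃: 3881 eq × 50 g/eq = 194,000 g.
(b) Rise: 194,000 g / 2,490,000 L × 1000 = 77.93 mg/L.

(a) 3.34 kg; (b) 77.9 ppm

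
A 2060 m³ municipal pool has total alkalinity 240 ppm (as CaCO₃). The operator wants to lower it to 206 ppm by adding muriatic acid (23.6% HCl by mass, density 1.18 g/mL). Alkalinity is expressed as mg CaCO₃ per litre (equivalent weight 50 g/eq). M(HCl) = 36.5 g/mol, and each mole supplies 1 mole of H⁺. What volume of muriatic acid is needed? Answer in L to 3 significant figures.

184 L

Volume: 2060 m³ = 2,060,000 L.
Alkalinity to neutralize: (240 − 206) = 34 mg/L as CaCO₃ × 2,060,000 L = 70,040 g as CaCO₃.
Equivalents of H⁺ required: 70,040 ÷ 50 g/eq = 1401 eq = 1401 mol HCl.
Mass of HCl: 1401 × 36.5 = 51,130 g.
Mass of 23.6% solution: 51,130 / 0.236 = 216,600 g.
Volume: 216,600 g ÷ 1.18 g/mL = 183,600 mL.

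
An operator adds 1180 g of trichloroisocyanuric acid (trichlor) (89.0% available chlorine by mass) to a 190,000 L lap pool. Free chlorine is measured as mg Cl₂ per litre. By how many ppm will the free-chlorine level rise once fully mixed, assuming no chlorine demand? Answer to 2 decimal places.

5.53 ppm

Available chlorine delivered: 1180 g × 0.89 = 1050 g as Cl₂.
Concentration rise: 1050 g / 190,000 L = 5.527 mg/L = 5.53 ppm.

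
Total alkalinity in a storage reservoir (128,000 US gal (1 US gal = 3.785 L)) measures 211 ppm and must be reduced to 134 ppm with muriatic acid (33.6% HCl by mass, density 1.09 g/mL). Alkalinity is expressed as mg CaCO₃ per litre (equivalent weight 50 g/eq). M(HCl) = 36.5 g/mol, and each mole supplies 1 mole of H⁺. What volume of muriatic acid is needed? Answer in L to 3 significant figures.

74.4 L

Volume: 128,000 US gal × 3.785 L/gal = 484,480 L.
Alkalinity to neutralize: (211 − 134) = 77 mg/L as CaCO₃ × 484,480 L = 37,300 g as CaCO₃.
Equivalents of H⁺ required: 37,300 ÷ 50 g/eq = 746.1 eq = 746.1 mol HCl.
Mass of HCl: 746.1 × 36.5 = 27,230 g.
Mass of 33.6% solution: 27,230 / 0.336 = 81,050 g.
Volume: 81,050 g ÷ 1.09 g/mL = 74,360 mL.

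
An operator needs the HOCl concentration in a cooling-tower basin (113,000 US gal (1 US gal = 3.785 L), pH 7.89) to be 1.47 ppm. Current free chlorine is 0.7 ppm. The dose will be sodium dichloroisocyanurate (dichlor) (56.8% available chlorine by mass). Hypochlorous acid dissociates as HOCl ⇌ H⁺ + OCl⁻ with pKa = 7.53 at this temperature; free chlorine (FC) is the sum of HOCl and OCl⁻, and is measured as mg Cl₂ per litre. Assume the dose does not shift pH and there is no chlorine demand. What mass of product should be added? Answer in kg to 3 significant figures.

3.12 kg

Volume: 113,000 US gal × 3.785 L/gal = 427,705 L.
[OCl⁻]/[HOCl] = 10^(pH − pKa) = 10^(7.89 − 7.53) = 2.291; fraction as HOCl = 1/(1 + 2.291) = 0.3039.
Free chlorine required for 1.47 ppm HOCl: 1.47 / 0.3039 = 4.838 ppm.
FC to add: 4.838 − 0.7 = 4.138 mg/L as Cl₂.
Cl₂ equivalent: 4.138 mg/L × 427,705 L = 1770 g.
Product at 56.8% available Cl: 1770 / 0.568 = 3116 g.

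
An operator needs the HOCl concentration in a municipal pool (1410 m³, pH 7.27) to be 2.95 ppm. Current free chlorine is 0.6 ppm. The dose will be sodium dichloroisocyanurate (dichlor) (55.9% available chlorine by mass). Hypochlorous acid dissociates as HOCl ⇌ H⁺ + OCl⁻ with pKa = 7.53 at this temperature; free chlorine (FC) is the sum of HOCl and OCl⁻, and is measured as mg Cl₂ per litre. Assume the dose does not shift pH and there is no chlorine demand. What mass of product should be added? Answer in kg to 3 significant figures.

10.0 kg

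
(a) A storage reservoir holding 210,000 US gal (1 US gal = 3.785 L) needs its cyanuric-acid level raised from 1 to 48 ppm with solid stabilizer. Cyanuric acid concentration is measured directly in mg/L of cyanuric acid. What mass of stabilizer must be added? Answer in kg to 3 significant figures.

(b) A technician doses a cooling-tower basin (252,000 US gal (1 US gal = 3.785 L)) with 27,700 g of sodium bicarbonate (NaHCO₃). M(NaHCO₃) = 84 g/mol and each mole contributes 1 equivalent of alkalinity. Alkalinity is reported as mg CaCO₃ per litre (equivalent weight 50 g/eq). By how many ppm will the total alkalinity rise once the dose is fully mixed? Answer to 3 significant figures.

(a) 37.4 kg; (b) 17.3 ppm

(a) Volume: 210,000 US gal × 3.785 L/gal = 794,850 L.
(a) CYA to add: (48 − 1) = 47 mg/L × 794,850 L = 37,360 g cyanuric acid.

(b) Volume: 252,000 US gal × 3.785 L/gal = 953,820 L.
(b) Moles of NaHCO₃: 27,700 g ÷ 84 g/mol = 329.8 mol → 329.8 eq of alkalinity.
(b) As CaCO₃: 329.8 eq × 50 g/eq = 16,490 g.
(b) Rise: 16,490 g / 953,820 L × 1000 = 17.29 mg/L.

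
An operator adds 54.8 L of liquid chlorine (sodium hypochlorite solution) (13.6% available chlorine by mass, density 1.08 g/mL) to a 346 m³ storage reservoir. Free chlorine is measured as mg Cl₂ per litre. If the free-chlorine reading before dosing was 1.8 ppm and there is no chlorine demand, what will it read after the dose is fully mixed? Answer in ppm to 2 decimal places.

25.06 ppm

Volume: 346 m³ = 346,000 L.
Mass of solution: 54.8 L × 1000 mL/L × 1.08 g/mL = 59,180 g.
Available chlorine delivered: 59,180 g × 0.136 = 8049 g as Cl₂.
Concentration rise: 8049 g / 346,000 L = 23.26 mg/L = 23.26 ppm.
Final FC: 1.8 + 23.26 = 25.06 ppm.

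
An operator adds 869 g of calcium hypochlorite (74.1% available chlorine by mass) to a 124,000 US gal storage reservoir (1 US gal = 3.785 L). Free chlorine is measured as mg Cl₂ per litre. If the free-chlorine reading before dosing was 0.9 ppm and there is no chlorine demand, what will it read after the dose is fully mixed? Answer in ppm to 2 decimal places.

2.27 ppm

Volume: 124,000 US gal × 3.785 L/gal = 469,340 L.
Available chlorine delivered: 869 g × 0.741 = 643.9 g as Cl₂.
Concentration rise: 643.9 g / 469,340 L = 1.372 mg/L = 1.37 ppm.
Final FC: 0.9 + 1.37 = 2.27 ppm.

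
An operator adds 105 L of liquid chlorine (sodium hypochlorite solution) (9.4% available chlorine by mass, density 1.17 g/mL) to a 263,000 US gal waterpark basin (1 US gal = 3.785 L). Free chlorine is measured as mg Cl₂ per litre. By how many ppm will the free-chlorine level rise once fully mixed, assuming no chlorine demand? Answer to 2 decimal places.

11.60 ppm

Volume: 263,000 US gal × 3.785 L/gal = 995,455 L.
Mass of solution: 105 L × 1000 mL/L × 1.17 g/mL = 122,800 g.
Available chlorine delivered: 122,800 g × 0.094 = 11,550 g as Cl₂.
Concentration rise: 11,550 g / 995,455 L = 11.6 mg/L = 11.60 ppm.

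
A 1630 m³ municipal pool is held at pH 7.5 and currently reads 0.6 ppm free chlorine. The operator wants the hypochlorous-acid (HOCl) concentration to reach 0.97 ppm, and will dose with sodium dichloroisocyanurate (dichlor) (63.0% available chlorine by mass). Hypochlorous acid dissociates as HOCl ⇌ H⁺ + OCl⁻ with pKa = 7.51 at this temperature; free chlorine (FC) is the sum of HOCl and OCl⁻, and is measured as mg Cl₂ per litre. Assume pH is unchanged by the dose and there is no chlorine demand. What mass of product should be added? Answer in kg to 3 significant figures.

3.41 kg

Volume: 1630 m³ = 1,630,000 L.
[OCl⁻]/[HOCl] = 10^(pH − pKa) = 10^(7.5 − 7.51) = 0.9772; fraction as HOCl = 1/(1 + 0.9772) = 0.5058.
Free chlorine required for 0.97 ppm HOCl: 0.97 / 0.5058 = 1.918 ppm.
FC to add: 1.918 − 0.6 = 1.318 mg/L as Cl₂.
Cl₂ equivalent: 1.318 mg/L × 1,630,000 L = 2148 g.
Product at 63.0% available Cl: 2148 / 0.63 = 3410 g.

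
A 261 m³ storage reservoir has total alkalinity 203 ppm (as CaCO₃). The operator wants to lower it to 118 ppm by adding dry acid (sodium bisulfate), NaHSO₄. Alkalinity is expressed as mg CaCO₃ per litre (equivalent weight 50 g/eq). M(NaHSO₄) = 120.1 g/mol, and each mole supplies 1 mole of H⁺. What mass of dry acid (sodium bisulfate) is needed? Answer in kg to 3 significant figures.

53.3 kg

Volume: 261 m³ = 261,000 L.
Alkalinity to neutralize: (203 − 118) = 85 mg/L as CaCO₃ × 261,000 L = 22,180 g as CaCO₃.
Equivalents of H⁺ required: 22,180 ÷ 50 g/eq = 443.7 eq = 443.7 mol NaHSO₄.
Mass of NaHSO₄: 443.7 × 120.1 = 53,290 g.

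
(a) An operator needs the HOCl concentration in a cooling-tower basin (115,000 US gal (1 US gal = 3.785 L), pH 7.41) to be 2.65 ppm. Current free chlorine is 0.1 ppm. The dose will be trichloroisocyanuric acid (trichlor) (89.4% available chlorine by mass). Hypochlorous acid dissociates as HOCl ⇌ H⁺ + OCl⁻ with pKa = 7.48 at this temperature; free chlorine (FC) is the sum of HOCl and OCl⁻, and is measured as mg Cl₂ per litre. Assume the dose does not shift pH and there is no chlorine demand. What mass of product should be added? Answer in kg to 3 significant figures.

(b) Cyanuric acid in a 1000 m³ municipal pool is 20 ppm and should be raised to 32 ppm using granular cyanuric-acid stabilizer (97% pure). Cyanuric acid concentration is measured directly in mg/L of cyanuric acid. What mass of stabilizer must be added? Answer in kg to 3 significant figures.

(a) Volume: 115,000 US gal × 3.785 L/gal = 435,275 L.
(a) [OCl⁻]/[HOCl] = 10^(pH − pKa) = 10^(7.41 − 7.48) = 0.8511; fraction as HOCl = 1/(1 + 0.8511) = 0.5402.
(a) Free chlorine required for 2.65 ppm HOCl: 2.65 / 0.5402 = 4.906 ppm.
(a) FC to add: 4.906 − 0.1 = 4.806 mg/L as Cl₂.
(a) Cl₂ equivalent: 4.806 mg/L × 435,275 L = 2092 g.
(a) Product at 89.4% available Cl: 2092 / 0.894 = 2340 g.

(b) Volume: 1000 m³ = 1,000,000 L.
(b) CYA to add: (32 − 20) = 12 mg/L × 1,000,000 L = 12,000 g cyanuric acid.
(b) At 97% purity: 12,000 / 0.97 = 12,370 g product.

(a) 2.34 kg; (b) 12.4 kg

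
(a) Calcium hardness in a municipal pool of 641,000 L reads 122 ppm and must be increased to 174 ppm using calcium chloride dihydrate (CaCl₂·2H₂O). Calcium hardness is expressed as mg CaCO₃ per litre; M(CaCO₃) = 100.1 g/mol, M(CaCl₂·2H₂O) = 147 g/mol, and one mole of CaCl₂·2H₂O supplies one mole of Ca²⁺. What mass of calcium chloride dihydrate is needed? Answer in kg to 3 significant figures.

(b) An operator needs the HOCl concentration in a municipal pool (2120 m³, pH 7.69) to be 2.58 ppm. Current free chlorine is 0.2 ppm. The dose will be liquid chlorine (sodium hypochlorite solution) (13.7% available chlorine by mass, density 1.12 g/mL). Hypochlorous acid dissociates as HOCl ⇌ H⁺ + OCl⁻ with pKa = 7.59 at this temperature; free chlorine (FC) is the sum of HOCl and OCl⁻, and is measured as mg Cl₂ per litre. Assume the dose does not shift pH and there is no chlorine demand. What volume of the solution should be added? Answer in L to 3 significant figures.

(a) 48.9 kg; (b) 77.8 L

(a) Hardness to add: (174 − 122) = 52 mg/L as CaCO₃ × 641,000 L = 33,330 g as CaCO₃.
(a) Moles of Ca²⁺ (1 mol Ca²⁺ ≡ 1 mol CaCO₃): 33,330 / 100.1 g/mol = 333 mol.
(a) Mass of CaCl₂·2H₂O: 333 × 147 = 48,950 g.

(b) Volume: 2120 m³ = 2,120,000 L.
(b) [OCl⁻]/[HOCl] = 10^(pH − pKa) = 10^(7.69 − 7.59) = 1.259; fraction as HOCl = 1/(1 + 1.259) = 0.4427.
(b) Free chlorine required for 2.58 ppm HOCl: 2.58 / 0.4427 = 5.828 ppm.
(b) FC to add: 5.828 − 0.2 = 5.628 mg/L as Cl₂.
(b) Cl₂ equivalent: 5.628 mg/L × 2,120,000 L = 11,930 g.
(b) Product at 13.7% available Cl: 11,930 / 0.137 = 87,090 g.
(b) Volume: 87,090 g ÷ 1.12 g/mL = 77,760 mL.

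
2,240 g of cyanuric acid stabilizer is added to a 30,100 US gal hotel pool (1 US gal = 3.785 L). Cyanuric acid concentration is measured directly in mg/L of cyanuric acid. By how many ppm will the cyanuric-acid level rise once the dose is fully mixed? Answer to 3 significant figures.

19.7 ppm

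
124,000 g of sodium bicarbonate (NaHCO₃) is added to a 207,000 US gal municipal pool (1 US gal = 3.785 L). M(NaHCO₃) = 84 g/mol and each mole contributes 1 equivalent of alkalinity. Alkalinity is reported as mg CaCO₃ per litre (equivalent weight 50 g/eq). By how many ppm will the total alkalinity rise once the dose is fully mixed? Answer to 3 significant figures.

Volume: 207,000 US gal × 3.785 L/gal = 783,495 L.
Moles of NaHCO₃: 124,000 g ÷ 84 g/mol = 1476 mol → 1476 eq of alkalinity.
As CaCO₃: 1476 eq × 50 g/eq = 73,810 g.
Rise: 73,810 g / 783,495 L × 1000 = 94.21 mg/L.

94.2 ppm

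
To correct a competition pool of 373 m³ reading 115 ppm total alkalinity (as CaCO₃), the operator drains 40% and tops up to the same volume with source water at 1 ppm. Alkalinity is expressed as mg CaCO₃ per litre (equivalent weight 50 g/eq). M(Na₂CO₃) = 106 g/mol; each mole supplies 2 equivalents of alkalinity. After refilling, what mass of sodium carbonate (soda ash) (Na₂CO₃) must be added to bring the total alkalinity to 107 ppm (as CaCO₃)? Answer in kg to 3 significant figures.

14.9 kg

Volume: 373 m³ = 373,000 L.
After draining 40% and refilling: 115 × 0.60 + 1 × 0.40 = 69.4 ppm.
Deficit to target: 107 − 69.4 = 37.6 mg/L.
As CaCO₃: 37.6 mg/L × 373,000 L = 14,020 g; ÷ 50 g/eq ÷ 2 = 140.2 mol Na₂CO₃.
Mass: 140.2 × 106 = 14,870 g.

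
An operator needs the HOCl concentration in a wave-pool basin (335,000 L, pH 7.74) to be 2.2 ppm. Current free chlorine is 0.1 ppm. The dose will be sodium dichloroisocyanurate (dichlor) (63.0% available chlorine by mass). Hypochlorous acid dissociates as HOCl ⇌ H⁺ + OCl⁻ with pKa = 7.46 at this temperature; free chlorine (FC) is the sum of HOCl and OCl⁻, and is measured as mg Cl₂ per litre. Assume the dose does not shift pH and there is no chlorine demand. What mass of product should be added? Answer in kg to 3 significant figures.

3.35 kg

[OCl⁻]/[HOCl] = 10^(pH − pKa) = 10^(7.74 − 7.46) = 1.905; fraction as HOCl = 1/(1 + 1.905) = 0.3442.
Free chlorine required for 2.2 ppm HOCl: 2.2 / 0.3442 = 6.392 ppm.
FC to add: 6.392 − 0.1 = 6.292 mg/L as Cl₂.
Cl₂ equivalent: 6.292 mg/L × 335,000 L = 2108 g.
Product at 63.0% available Cl: 2108 / 0.63 = 3346 g.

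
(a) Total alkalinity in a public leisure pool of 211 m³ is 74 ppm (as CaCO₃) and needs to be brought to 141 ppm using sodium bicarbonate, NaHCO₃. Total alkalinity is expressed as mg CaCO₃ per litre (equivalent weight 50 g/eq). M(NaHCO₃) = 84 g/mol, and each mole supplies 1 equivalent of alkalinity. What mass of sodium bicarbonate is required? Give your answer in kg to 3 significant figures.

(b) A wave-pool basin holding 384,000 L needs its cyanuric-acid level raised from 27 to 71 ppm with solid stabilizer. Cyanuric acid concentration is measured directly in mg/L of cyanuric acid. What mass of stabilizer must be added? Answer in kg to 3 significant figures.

(a) Volume: 211 m³ = 211,000 L.
(a) Alkalinity to add: (141 − 74) = 67 mg/L as CaCO₃ × 211,000 L = 14,140 g as CaCO₃.
(a) Equivalents: 14,140 g ÷ 50 g/eq = 282.7 eq.
(a) NaHCO₃ supplies 1 eq per mole → 282.7 mol.
(a) Mass: 282.7 mol × 84 g/mol = 23,750 g.

(b) CYA to add: (71 − 27) = 44 mg/L × 384,000 L = 16,900 g cyanuric acid.

(a) 23.8 kg; (b) 16.9 kg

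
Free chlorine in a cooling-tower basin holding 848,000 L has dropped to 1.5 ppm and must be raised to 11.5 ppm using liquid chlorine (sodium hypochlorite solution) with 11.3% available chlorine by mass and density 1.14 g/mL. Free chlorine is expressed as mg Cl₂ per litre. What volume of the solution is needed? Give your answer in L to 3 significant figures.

65.8 L

Chlorine deficit: 11.5 − 1.5 = 10 ppm = 10 mg/L as Cl₂.
Cl₂ equivalent needed: 10 mg/L × 848,000 L = 8,480,000 mg = 8480 g.
Product at 11.3% available chlorine: 8480 / 0.113 = 75,040 g.
Volume at density 1.14 g/mL: 75,040 g ÷ 1.14 g/mL = 65,830 mL.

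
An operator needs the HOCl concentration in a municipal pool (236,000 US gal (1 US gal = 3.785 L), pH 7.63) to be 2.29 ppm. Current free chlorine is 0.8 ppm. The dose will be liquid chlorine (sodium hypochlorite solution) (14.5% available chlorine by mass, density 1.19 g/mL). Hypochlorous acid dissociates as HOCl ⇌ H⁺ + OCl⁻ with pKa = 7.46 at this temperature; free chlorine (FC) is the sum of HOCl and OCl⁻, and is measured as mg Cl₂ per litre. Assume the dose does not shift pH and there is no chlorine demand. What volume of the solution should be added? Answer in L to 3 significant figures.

25.2 L

Volume: 236,000 US gal × 3.785 L/gal = 893,260 L.
[OCl⁻]/[HOCl] = 10^(pH − pKa) = 10^(7.63 − 7.46) = 1.479; fraction as HOCl = 1/(1 + 1.479) = 0.4034.
Free chlorine required for 2.29 ppm HOCl: 2.29 / 0.4034 = 5.677 ppm.
FC to add: 5.677 − 0.8 = 4.877 mg/L as Cl₂.
Cl₂ equivalent: 4.877 mg/L × 893,260 L = 4357 g.
Product at 14.5% available Cl: 4357 / 0.145 = 30,050 g.
Volume: 30,050 g ÷ 1.19 g/mL = 25,250 mL.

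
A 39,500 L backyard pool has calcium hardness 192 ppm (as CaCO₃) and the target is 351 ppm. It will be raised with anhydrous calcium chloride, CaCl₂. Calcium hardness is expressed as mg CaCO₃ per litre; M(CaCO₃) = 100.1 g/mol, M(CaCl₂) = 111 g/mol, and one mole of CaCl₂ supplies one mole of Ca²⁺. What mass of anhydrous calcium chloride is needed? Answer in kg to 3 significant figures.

6.96 kg

Hardness to add: (351 − 192) = 159 mg/L as CaCO₃ × 39,500 L = 6280 g as CaCO₃.
Moles of Ca²⁺ (1 mol Ca²⁺ ≡ 1 mol CaCO₃): 6280 / 100.1 g/mol = 62.74 mol.
Mass of CaCl₂: 62.74 × 111 = 6964 g.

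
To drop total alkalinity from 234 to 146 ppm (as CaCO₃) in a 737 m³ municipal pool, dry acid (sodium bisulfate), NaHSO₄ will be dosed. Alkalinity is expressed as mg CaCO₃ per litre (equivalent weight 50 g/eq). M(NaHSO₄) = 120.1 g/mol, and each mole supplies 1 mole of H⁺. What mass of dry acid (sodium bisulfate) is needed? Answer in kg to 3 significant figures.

Volume: 737 m³ = 737,000 L.
Alkalinity to neutralize: (234 − 146) = 88 mg/L as CaCO₃ × 737,000 L = 64,860 g as CaCO₃.
Equivalents of H⁺ required: 64,860 ÷ 50 g/eq = 1297 eq = 1297 mol NaHSO₄.
Mass of NaHSO₄: 1297 × 120.1 = 155,800 g.

156 kg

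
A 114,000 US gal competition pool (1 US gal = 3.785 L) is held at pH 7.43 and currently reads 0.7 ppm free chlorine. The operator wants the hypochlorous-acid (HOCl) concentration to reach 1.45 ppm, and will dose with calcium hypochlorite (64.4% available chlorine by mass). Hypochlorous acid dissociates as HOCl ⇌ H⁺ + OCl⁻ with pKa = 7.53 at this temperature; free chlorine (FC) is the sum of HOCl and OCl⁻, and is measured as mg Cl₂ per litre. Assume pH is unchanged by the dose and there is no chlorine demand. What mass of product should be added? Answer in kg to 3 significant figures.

1.27 kg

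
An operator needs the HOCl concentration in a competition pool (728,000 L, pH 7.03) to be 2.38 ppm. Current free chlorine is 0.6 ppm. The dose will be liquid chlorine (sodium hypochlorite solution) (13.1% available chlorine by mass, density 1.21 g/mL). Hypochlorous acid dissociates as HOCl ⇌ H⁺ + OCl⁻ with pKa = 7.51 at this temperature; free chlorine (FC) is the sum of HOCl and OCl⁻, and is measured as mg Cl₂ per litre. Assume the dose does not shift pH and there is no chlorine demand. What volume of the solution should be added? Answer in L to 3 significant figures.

[OCl⁻]/[HOCl] = 10^(pH − pKa) = 10^(7.03 − 7.51) = 0.3311; fraction as HOCl = 1/(1 + 0.3311) = 0.7512.
Free chlorine required for 2.38 ppm HOCl: 2.38 / 0.7512 = 3.168 ppm.
FC to add: 3.168 − 0.6 = 2.568 mg/L as Cl₂.
Cl₂ equivalent: 2.568 mg/L × 728,000 L = 1870 g.
Product at 13.1% available Cl: 1870 / 0.131 = 14,270 g.
Volume: 14,270 g ÷ 1.21 g/mL = 11,790 mL.

11.8 L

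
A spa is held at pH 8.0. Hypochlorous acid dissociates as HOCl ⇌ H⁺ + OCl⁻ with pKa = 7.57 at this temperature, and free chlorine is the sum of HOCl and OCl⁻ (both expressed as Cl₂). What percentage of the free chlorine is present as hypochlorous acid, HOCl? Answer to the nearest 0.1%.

27.1%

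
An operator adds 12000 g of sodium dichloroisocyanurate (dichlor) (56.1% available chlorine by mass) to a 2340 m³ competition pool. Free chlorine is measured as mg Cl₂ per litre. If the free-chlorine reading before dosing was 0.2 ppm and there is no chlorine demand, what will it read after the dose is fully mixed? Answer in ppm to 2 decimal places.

3.08 ppm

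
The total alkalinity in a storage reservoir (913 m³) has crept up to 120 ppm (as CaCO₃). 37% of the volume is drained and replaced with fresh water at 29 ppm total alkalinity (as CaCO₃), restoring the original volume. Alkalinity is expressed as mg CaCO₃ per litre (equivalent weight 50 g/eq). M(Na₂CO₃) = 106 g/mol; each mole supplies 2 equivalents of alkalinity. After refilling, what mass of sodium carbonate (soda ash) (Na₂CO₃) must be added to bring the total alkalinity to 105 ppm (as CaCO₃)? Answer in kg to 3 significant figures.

18.1 kg

Volume: 913 m³ = 913,000 L.
After draining 37% and refilling: 120 × 0.63 + 29 × 0.37 = 86.33 ppm.
Deficit to target: 105 − 86.33 = 18.67 mg/L.
As CaCO₃: 18.67 mg/L × 913,000 L = 17,050 g; ÷ 50 g/eq ÷ 2 = 170.5 mol Na₂CO₃.
Mass: 170.5 × 106 = 18,070 g.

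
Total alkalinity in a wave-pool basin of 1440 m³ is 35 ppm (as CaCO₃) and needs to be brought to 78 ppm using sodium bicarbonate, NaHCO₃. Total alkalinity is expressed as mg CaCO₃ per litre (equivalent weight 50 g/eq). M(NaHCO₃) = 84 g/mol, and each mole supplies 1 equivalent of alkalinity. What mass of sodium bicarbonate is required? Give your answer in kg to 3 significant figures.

104 kg

Volume: 1440 m³ = 1,440,000 L.
Alkalinity to add: (78 − 35) = 43 mg/L as CaCO₃ × 1,440,000 L = 61,920 g as CaCO₃.
Equivalents: 61,920 g ÷ 50 g/eq = 1238 eq.
NaHCO₃ supplies 1 eq per mole → 1238 mol.
Mass: 1238 mol × 84 g/mol = 104,000 g.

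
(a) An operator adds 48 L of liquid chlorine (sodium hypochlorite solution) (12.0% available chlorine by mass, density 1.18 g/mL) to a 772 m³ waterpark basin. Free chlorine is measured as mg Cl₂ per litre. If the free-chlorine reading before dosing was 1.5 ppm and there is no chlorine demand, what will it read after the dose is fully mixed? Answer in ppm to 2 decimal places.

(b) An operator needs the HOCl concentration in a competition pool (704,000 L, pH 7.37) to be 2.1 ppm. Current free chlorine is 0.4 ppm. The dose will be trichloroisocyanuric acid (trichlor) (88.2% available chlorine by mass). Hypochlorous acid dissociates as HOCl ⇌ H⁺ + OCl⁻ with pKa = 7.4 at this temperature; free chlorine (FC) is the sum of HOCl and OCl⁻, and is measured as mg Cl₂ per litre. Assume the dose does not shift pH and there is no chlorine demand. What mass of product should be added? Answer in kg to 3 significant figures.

(a) Volume: 772 m³ = 772,000 L.
(a) Mass of solution: 48 L × 1000 mL/L × 1.18 g/mL = 56,640 g.
(a) Available chlorine delivered: 56,640 g × 0.12 = 6797 g as Cl₂.
(a) Concentration rise: 6797 g / 772,000 L = 8.804 mg/L = 8.80 ppm.
(a) Final FC: 1.5 + 8.80 = 10.30 ppm.

(b) [OCl⁻]/[HOCl] = 10^(pH − pKa) = 10^(7.37 − 7.4) = 0.9333; fraction as HOCl = 1/(1 + 0.9333) = 0.5173.
(b) Free chlorine required for 2.1 ppm HOCl: 2.1 / 0.5173 = 4.06 ppm.
(b) FC to add: 4.06 − 0.4 = 3.66 mg/L as Cl₂.
(b) Cl₂ equivalent: 3.66 mg/L × 704,000 L = 2577 g.
(b) Product at 88.2% available Cl: 2577 / 0.882 = 2921 g.

(a) 10.30 ppm; (b) 2.92 kg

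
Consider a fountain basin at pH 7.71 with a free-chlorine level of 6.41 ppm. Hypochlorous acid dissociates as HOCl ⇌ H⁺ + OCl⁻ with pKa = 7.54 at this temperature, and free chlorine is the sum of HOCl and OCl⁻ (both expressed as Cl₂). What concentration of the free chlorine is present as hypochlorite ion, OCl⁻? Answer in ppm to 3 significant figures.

3.82 ppm

[OCl⁻]/[HOCl] = 10^(pH − pKa) = 10^(7.71 − 7.54) = 10^0.17 = 1.479.
Fraction as HOCl = 1 / (1 + 1.479) = 0.4034.
OCl⁻ = (1 − 0.4034) × 6.41 ppm = 3.824 ppm.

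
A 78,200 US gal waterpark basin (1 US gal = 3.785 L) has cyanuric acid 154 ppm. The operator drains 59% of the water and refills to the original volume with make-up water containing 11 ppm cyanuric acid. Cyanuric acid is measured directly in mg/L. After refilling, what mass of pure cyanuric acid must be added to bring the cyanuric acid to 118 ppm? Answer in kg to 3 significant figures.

Volume: 78,200 US gal × 3.785 L/gal = 295,987 L.
After draining 59% and refilling: 154 × 0.41 + 11 × 0.59 = 69.63 ppm.
Deficit to target: 118 − 69.63 = 48.37 mg/L.
Mass: 48.37 mg/L × 295,987 L = 14,320 g cyanuric acid.

14.3 kg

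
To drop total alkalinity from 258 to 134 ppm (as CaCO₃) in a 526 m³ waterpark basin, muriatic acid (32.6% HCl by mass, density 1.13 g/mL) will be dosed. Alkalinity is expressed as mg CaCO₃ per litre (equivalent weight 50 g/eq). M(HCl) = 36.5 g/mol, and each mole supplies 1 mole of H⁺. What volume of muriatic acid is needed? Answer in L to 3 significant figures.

Volume: 526 m³ = 526,000 L.
Alkalinity to neutralize: (258 − 134) = 124 mg/L as CaCO₃ × 526,000 L = 65,220 g as CaCO₃.
Equivalents of H⁺ required: 65,220 ÷ 50 g/eq = 1304 eq = 1304 mol HCl.
Mass of HCl: 1304 × 36.5 = 47,610 g.
Mass of 32.6% solution: 47,610 / 0.326 = 146,100 g.
Volume: 146,100 g ÷ 1.13 g/mL = 129,300 mL.

129 L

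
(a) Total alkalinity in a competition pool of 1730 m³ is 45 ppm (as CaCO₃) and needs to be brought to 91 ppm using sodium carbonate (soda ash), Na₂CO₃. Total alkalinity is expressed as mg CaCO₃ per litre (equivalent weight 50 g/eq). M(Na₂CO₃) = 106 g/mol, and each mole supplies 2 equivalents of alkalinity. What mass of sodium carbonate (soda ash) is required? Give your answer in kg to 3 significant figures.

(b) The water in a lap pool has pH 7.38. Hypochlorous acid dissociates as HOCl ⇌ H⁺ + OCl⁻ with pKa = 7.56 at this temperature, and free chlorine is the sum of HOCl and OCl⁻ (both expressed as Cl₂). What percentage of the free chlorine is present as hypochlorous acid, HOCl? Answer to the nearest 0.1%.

(a) 84.4 kg; (b) 60.2%

(a) Volume: 1730 m³ = 1,730,000 L.
(a) Alkalinity to add: (91 − 45) = 46 mg/L as CaCO₃ × 1,730,000 L = 79,580 g as CaCO₃.
(a) Equivalents: 79,580 g ÷ 50 g/eq = 1592 eq.
(a) Each mole of Na₂CO₃ supplies 2 eq, so 1592 / 2 = 795.8 mol.
(a) Mass: 795.8 mol × 106 g/mol = 84,350 g.

(b) [OCl⁻]/[HOCl] = 10^(pH − pKa) = 10^(7.38 − 7.56) = 10^-0.18 = 0.6607.
(b) Fraction as HOCl = 1 / (1 + 0.6607) = 0.6022.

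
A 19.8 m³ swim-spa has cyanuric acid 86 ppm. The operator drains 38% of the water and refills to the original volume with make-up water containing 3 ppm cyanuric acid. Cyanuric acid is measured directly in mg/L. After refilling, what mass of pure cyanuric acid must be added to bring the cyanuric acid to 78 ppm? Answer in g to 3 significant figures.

466 g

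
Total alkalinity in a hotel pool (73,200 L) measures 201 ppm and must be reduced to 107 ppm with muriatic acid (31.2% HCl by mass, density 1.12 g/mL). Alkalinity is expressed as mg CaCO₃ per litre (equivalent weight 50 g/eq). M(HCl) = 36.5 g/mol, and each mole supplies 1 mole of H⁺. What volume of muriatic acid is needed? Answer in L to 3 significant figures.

Alkalinity to neutralize: (201 − 107) = 94 mg/L as CaCO₃ × 73,200 L = 6881 g as CaCO₃.
Equivalents of H⁺ required: 6881 ÷ 50 g/eq = 137.6 eq = 137.6 mol HCl.
Mass of HCl: 137.6 × 36.5 = 5023 g.
Mass of 31.2% solution: 5023 / 0.312 = 16,100 g.
Volume: 16,100 g ÷ 1.12 g/mL = 14,370 mL.

14.4 L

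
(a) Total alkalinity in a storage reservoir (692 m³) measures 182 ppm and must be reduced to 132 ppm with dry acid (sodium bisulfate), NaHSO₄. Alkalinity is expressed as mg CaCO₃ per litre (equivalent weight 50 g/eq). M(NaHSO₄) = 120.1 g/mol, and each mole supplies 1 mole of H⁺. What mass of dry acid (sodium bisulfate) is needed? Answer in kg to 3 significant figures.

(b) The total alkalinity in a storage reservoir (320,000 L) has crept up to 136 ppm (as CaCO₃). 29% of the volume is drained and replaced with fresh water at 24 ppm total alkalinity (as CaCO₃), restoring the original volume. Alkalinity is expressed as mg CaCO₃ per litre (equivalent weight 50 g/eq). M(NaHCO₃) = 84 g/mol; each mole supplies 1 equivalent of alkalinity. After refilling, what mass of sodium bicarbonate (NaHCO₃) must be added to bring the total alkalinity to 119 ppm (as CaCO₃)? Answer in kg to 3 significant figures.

(a) Volume: 692 m³ = 692,000 L.
(a) Alkalinity to neutralize: (182 − 132) = 50 mg/L as CaCO₃ × 692,000 L = 34,600 g as CaCO₃.
(a) Equivalents of H⁺ required: 34,600 ÷ 50 g/eq = 692 eq = 692 mol NaHSO₄.
(a) Mass of NaHSO₄: 692 × 120.1 = 83,110 g.

(b) After draining 29% and refilling: 136 × 0.71 + 24 × 0.29 = 103.52 ppm.
(b) Deficit to target: 119 − 103.52 = 15.48 mg/L.
(b) As CaCO₃: 15.48 mg/L × 320,000 L = 4954 g; ÷ 50 g/eq ÷ 1 = 99.07 mol NaHCO₃.
(b) Mass: 99.07 × 84 = 8322 g.

(a) 83.1 kg; (b) 8.32 kg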